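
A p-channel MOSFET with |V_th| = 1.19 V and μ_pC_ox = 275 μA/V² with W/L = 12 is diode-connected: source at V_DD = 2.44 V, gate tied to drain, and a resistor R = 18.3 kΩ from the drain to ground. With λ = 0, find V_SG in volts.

With gate tied to drain, V_SG = V_SD ≥ V_SG − |V_th|, so the device is in saturation.
k_p = μ_pC_ox · (W/L) = 3.3 mA/V².
KCL at the drain: ½ k_p (V_SG − |V_th|)² = (V_DD − V_SG)/R.
Let x = V_SG − 1.19. Then 30.2 x² + x − 1.25 = 0, giving x = 0.188 V (positive root), so V_SG = 1.38 V.
I_D = (V_DD − V_SG)/R = (2.44 − 1.38) / 18.3 = 0.0581 mA.

V_SG = 1.38 V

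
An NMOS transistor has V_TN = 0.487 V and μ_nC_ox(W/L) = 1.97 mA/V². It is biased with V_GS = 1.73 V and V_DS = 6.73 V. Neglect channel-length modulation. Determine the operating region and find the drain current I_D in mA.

V_ov = V_GS − V_TN = 1.73 − 0.487 = 1.24 V.
Since V_DS = 6.73 V ≥ V_ov = 1.24 V, the device is in saturation.
I_D = ½ k_n V_ov² = 0.5 × 1.97 × 1.24² = 1.52 mA.

Saturation; I_D = 1.52 mA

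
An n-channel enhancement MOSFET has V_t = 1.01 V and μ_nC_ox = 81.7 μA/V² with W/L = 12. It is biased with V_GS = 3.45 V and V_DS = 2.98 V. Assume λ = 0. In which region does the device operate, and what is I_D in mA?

k_n = μ_nC_ox · (W/L) = 0.9804 mA/V².
V_ov = V_GS − V_t = 3.45 − 1.01 = 2.44 V.
Since V_DS = 2.98 V ≥ V_ov = 2.44 V, the device is in saturation.
I_D = ½ k_n V_ov² = 0.5 × 0.9804 × 2.44² = 2.92 mA.

Saturation; I_D = 2.92 mA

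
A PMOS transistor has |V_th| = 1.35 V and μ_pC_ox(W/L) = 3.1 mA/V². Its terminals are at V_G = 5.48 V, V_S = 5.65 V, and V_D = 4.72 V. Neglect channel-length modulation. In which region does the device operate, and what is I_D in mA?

Cutoff; I_D = 0 mA

V_SG = V_S − V_G = 5.65 − 5.48 = 0.17 V; V_SD = V_S − V_D = 5.65 − 4.72 = 0.93 V.
V_SG = 0.17 V < |V_th| = 1.35 V, so the transistor is in cutoff.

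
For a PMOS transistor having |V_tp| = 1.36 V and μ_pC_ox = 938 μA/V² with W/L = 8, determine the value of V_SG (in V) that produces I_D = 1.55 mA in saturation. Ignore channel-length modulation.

V_SG = 2.00 V

k_p = μ_pC_ox · (W/L) = 7.504 mA/V².
In saturation I_D = ½ k_p (V_SG − |V_tp|)², so V_SG − |V_tp| = √(2 I_D / k_p) = √(2 × 1.55 / 7.504) = 0.643 V.
V_SG = 1.36 + 0.643 = 2 V.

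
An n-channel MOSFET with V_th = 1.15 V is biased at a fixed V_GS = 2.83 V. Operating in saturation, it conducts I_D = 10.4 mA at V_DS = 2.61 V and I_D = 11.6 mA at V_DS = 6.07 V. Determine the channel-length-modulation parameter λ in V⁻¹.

With V_GS fixed, I_D ∝ (1 + λ V_DS) in saturation, so I_D2/I_D1 = (1 + λ V_DS2)/(1 + λ V_DS1).
11.6/10.4 = 1.115 = (1 + 6.07 λ)/(1 + 2.61 λ).
Solving: λ (I_D1 V_DS2 − I_D2 V_DS1) = I_D2 − I_D1, so λ = (11.6 − 10.4) / (10.4 × 6.07 − 11.6 × 2.61) = 1.2 / 32.9 = 0.0365 V⁻¹.

λ = 0.0365 V⁻¹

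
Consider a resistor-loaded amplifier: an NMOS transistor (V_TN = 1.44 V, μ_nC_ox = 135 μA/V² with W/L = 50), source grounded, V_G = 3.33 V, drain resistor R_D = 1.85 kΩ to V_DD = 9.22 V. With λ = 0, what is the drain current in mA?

I_D = 4.76 mA

V_GS = V_G = 3.33 V, so V_ov = 3.33 − 1.44 = 1.89 V.
k_n = μ_nC_ox · (W/L) = 6.75 mA/V².
Assume saturation: I_D = ½ k_n V_ov² = 0.5 × 6.75 × 1.89² = 12.1 mA, giving V_DS = V_DD − I_D R_D = 9.22 − 12.1 × 1.85 = -13.1 V.
But -13.1 V < V_ov = 1.89 V, so the device is actually in triode.
In triode I_D = k_n[V_ov V_DS − ½ V_DS²] and I_D = (V_DD − V_DS)/R_D. Equating: 6.24 V_DS² − 24.6 V_DS + 9.22 = 0, giving V_DS = 0.419 V (the root below V_ov).
I_D = (9.22 − 0.419) / 1.85 = 4.76 mA.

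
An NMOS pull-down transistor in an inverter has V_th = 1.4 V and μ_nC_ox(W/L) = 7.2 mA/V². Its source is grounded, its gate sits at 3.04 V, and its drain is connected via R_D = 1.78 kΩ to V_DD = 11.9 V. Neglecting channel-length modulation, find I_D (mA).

V_GS = V_G = 3.04 V, so V_ov = 3.04 − 1.4 = 1.64 V.
Assume saturation: I_D = ½ k_n V_ov² = 0.5 × 7.2 × 1.64² = 9.68 mA, giving V_DS = V_DD − I_D R_D = 11.9 − 9.68 × 1.78 = -5.33 V.
But -5.33 V < V_ov = 1.64 V, so the device is actually in triode.
In triode I_D = k_n[V_ov V_DS − ½ V_DS²] and I_D = (V_DD − V_DS)/R_D. Equating: 6.41 V_DS² − 22.02 V_DS + 11.9 = 0, giving V_DS = 0.672 V (the root below V_ov).
I_D = (11.9 − 0.672) / 1.78 = 6.31 mA.

I_D = 6.31 mA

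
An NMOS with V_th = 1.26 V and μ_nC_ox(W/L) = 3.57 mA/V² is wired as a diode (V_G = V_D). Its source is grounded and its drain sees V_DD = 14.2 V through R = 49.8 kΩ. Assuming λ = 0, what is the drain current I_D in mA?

With gate tied to drain, V_GS = V_DS ≥ V_GS − V_th, so the device is in saturation.
KCL at the drain: ½ k_n (V_GS − V_th)² = (V_DD − V_GS)/R.
Let x = V_GS − 1.26. Then 88.9 x² + x − 12.94 = 0, giving x = 0.376 V (positive root), so V_GS = 1.64 V.
I_D = (V_DD − V_GS)/R = (14.2 − 1.64) / 49.8 = 0.252 mA.

I_D = 0.252 mA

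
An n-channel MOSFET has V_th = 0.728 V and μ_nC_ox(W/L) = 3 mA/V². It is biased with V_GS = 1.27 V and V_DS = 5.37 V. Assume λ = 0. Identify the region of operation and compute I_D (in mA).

Saturation; I_D = 0.441 mA

V_ov = V_GS − V_th = 1.27 − 0.728 = 0.542 V.
Since V_DS = 5.37 V ≥ V_ov = 0.542 V, the device is in saturation.
I_D = ½ k_n V_ov² = 0.5 × 3 × 0.542² = 0.441 mA.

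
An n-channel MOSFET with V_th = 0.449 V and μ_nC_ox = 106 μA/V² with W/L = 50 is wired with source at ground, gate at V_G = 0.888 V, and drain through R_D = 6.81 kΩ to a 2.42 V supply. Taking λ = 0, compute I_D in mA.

I_D = 0.329 mA

V_GS = V_G = 0.888 V, so V_ov = 0.888 − 0.449 = 0.439 V.
k_n = μ_nC_ox · (W/L) = 5.3 mA/V².
Assume saturation: I_D = ½ k_n V_ov² = 0.5 × 5.3 × 0.439² = 0.511 mA, giving V_DS = V_DD − I_D R_D = 2.42 − 0.511 × 6.81 = -1.06 V.
But -1.06 V < V_ov = 0.439 V, so the device is actually in triode.
In triode I_D = k_n[V_ov V_DS − ½ V_DS²] and I_D = (V_DD − V_DS)/R_D. Equating: 18 V_DS² − 16.84 V_DS + 2.42 = 0, giving V_DS = 0.177 V (the root below V_ov).
I_D = (2.42 − 0.177) / 6.81 = 0.329 mA.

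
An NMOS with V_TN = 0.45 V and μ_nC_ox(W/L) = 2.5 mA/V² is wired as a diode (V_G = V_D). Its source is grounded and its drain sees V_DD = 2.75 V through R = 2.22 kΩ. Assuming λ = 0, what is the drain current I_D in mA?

I_D = 0.699 mA

With gate tied to drain, V_GS = V_DS ≥ V_GS − V_TN, so the device is in saturation.
KCL at the drain: ½ k_n (V_GS − V_TN)² = (V_DD − V_GS)/R.
Let x = V_GS − 0.45. Then 2.78 x² + x − 2.3 = 0, giving x = 0.748 V (positive root), so V_GS = 1.2 V.
I_D = (V_DD − V_GS)/R = (2.75 − 1.2) / 2.22 = 0.699 mA.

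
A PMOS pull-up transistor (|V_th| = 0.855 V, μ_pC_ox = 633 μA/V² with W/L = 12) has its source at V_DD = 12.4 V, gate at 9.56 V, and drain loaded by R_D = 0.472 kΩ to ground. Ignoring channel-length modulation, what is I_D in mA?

V_SG = V_DD − V_G = 12.4 − 9.56 = 2.84 V, so V_ov = 2.84 − 0.855 = 1.98 V.
k_p = μ_pC_ox · (W/L) = 7.596 mA/V².
Assume saturation: I_D = ½ k_p V_ov² = 0.5 × 7.596 × 1.98² = 15 mA, giving V_SD = V_DD − I_D R_D = 12.4 − 15 × 0.472 = 5.34 V.
V_SD = 5.34 V ≥ V_ov = 1.98 V, confirming saturation.

I_D = 15.0 mA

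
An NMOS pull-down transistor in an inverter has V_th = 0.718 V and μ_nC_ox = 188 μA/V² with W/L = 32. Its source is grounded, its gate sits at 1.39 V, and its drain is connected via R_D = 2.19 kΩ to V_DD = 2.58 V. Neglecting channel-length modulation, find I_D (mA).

I_D = 1.02 mA

V_GS = V_G = 1.39 V, so V_ov = 1.39 − 0.718 = 0.672 V.
k_n = μ_nC_ox · (W/L) = 6.016 mA/V².
Assume saturation: I_D = ½ k_n V_ov² = 0.5 × 6.016 × 0.672² = 1.36 mA, giving V_DS = V_DD − I_D R_D = 2.58 − 1.36 × 2.19 = -0.395 V.
But -0.395 V < V_ov = 0.672 V, so the device is actually in triode.
In triode I_D = k_n[V_ov V_DS − ½ V_DS²] and I_D = (V_DD − V_DS)/R_D. Equating: 6.59 V_DS² − 9.854 V_DS + 2.58 = 0, giving V_DS = 0.338 V (the root below V_ov).
I_D = (2.58 − 0.338) / 2.19 = 1.02 mA.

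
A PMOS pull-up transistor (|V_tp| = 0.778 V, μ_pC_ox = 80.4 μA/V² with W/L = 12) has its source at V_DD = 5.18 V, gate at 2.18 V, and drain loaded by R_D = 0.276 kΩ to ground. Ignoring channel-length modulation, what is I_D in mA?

I_D = 2.38 mA

V_SG = V_DD − V_G = 5.18 − 2.18 = 3 V, so V_ov = 3 − 0.778 = 2.22 V.
k_p = μ_pC_ox · (W/L) = 0.9648 mA/V².
Assume saturation: I_D = ½ k_p V_ov² = 0.5 × 0.9648 × 2.22² = 2.38 mA, giving V_SD = V_DD − I_D R_D = 5.18 − 2.38 × 0.276 = 4.52 V.
V_SD = 4.52 V ≥ V_ov = 2.22 V, confirming saturation.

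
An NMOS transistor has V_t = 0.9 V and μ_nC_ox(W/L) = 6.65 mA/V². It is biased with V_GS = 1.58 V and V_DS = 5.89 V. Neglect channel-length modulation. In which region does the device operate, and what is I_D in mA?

V_ov = V_GS − V_t = 1.58 − 0.9 = 0.68 V.
Since V_DS = 5.89 V ≥ V_ov = 0.68 V, the device is in saturation.
I_D = ½ k_n V_ov² = 0.5 × 6.65 × 0.68² = 1.54 mA.

Saturation; I_D = 1.54 mA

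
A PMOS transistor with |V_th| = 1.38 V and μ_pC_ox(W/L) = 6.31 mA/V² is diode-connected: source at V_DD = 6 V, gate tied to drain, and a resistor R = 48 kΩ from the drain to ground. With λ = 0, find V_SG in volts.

V_SG = 1.55 V

With gate tied to drain, V_SG = V_SD ≥ V_SG − |V_th|, so the device is in saturation.
KCL at the drain: ½ k_p (V_SG − |V_th|)² = (V_DD − V_SG)/R.
Let x = V_SG − 1.38. Then 151 x² + x − 4.62 = 0, giving x = 0.171 V (positive root), so V_SG = 1.55 V.
I_D = (V_DD − V_SG)/R = (6 − 1.55) / 48 = 0.0927 mA.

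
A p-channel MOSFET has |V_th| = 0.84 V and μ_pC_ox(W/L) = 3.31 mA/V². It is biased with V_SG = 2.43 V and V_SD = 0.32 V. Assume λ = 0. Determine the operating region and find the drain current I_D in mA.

Triode; I_D = 1.51 mA

V_ov = V_SG − |V_th| = 2.43 − 0.84 = 1.59 V.
Since V_SD = 0.32 V < V_ov = 1.59 V, the device is in the triode region.
I_D = k_p [V_ov · V_SD − ½ V_SD²] = 3.31 × [1.59 × 0.32 − 0.5 × 0.32²] = 1.51 mA.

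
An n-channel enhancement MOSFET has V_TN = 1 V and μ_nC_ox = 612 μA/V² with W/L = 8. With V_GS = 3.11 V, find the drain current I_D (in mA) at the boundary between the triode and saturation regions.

I_D = 10.9 mA

At the boundary V_DS = V_ov = V_GS − V_TN = 3.11 − 1 = 2.11 V.
k_n = μ_nC_ox · (W/L) = 4.896 mA/V².
I_D = ½ k_n V_ov² = 0.5 × 4.896 × 2.11² = 10.9 mA.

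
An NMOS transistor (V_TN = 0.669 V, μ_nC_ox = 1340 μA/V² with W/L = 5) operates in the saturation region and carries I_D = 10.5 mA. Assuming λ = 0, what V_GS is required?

k_n = μ_nC_ox · (W/L) = 6.7 mA/V².
In saturation I_D = ½ k_n (V_GS − V_TN)², so V_GS − V_TN = √(2 I_D / k_n) = √(2 × 10.5 / 6.7) = 1.77 V.
V_GS = 0.669 + 1.77 = 2.44 V.

V_GS = 2.44 V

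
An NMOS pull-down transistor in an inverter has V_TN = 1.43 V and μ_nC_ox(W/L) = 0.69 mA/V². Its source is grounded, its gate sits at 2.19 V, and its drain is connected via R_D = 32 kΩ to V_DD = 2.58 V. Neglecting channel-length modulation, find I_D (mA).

V_GS = V_G = 2.19 V, so V_ov = 2.19 − 1.43 = 0.76 V.
Assume saturation: I_D = ½ k_n V_ov² = 0.5 × 0.69 × 0.76² = 0.199 mA, giving V_DS = V_DD − I_D R_D = 2.58 − 0.199 × 32 = -3.8 V.
But -3.8 V < V_ov = 0.76 V, so the device is actually in triode.
In triode I_D = k_n[V_ov V_DS − ½ V_DS²] and I_D = (V_DD − V_DS)/R_D. Equating: 11 V_DS² − 17.78 V_DS + 2.58 = 0, giving V_DS = 0.161 V (the root below V_ov).
I_D = (2.58 − 0.161) / 32 = 0.0756 mA.

I_D = 0.0756 mA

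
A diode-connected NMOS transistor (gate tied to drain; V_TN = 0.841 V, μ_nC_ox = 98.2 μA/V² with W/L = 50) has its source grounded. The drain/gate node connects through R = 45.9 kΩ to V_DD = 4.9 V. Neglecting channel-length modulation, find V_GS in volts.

With gate tied to drain, V_GS = V_DS ≥ V_GS − V_TN, so the device is in saturation.
k_n = μ_nC_ox · (W/L) = 4.91 mA/V².
KCL at the drain: ½ k_n (V_GS − V_TN)² = (V_DD − V_GS)/R.
Let x = V_GS − 0.841. Then 113 x² + x − 4.059 = 0, giving x = 0.185 V (positive root), so V_GS = 1.03 V.
I_D = (V_DD − V_GS)/R = (4.9 − 1.03) / 45.9 = 0.0844 mA.

V_GS = 1.03 V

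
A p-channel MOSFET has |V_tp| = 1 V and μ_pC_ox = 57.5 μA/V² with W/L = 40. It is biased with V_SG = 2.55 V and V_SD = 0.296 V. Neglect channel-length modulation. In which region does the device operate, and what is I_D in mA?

k_p = μ_pC_ox · (W/L) = 2.3 mA/V².
V_ov = V_SG − |V_tp| = 2.55 − 1 = 1.55 V.
Since V_SD = 0.296 V < V_ov = 1.55 V, the device is in the triode region.
I_D = k_p [V_ov · V_SD − ½ V_SD²] = 2.3 × [1.55 × 0.296 − 0.5 × 0.296²] = 0.954 mA.

Triode; I_D = 0.954 mA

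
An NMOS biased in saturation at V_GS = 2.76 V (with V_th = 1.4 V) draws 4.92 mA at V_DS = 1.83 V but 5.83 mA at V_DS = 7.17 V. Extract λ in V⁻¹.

With V_GS fixed, I_D ∝ (1 + λ V_DS) in saturation, so I_D2/I_D1 = (1 + λ V_DS2)/(1 + λ V_DS1).
5.83/4.92 = 1.185 = (1 + 7.17 λ)/(1 + 1.83 λ).
Solving: λ (I_D1 V_DS2 − I_D2 V_DS1) = I_D2 − I_D1, so λ = (5.83 − 4.92) / (4.92 × 7.17 − 5.83 × 1.83) = 0.91 / 24.6 = 0.037 V⁻¹.

λ = 0.0370 V⁻¹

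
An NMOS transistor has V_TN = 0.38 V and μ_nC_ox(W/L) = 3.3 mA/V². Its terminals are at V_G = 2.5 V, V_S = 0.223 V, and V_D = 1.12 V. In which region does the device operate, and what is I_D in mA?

Triode; I_D = 4.29 mA

V_GS = V_G − V_S = 2.5 − 0.223 = 2.28 V; V_DS = V_D − V_S = 1.12 − 0.223 = 0.897 V.
V_ov = V_GS − V_TN = 2.28 − 0.38 = 1.9 V.
Since V_DS = 0.897 V < V_ov = 1.9 V, the device is in the triode region.
I_D = k_n [V_ov · V_DS − ½ V_DS²] = 3.3 × [1.9 × 0.897 − 0.5 × 0.897²] = 4.29 mA.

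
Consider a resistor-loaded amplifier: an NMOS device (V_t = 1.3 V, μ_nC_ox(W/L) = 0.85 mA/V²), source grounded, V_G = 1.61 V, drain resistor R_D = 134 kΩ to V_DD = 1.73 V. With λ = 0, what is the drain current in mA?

V_GS = V_G = 1.61 V, so V_ov = 1.61 − 1.3 = 0.31 V.
Assume saturation: I_D = ½ k_n V_ov² = 0.5 × 0.85 × 0.31² = 0.0408 mA, giving V_DS = V_DD − I_D R_D = 1.73 − 0.0408 × 134 = -3.74 V.
But -3.74 V < V_ov = 0.31 V, so the device is actually in triode.
In triode I_D = k_n[V_ov V_DS − ½ V_DS²] and I_D = (V_DD − V_DS)/R_D. Equating: 56.9 V_DS² − 36.31 V_DS + 1.73 = 0, giving V_DS = 0.0519 V (the root below V_ov).
I_D = (1.73 − 0.0519) / 134 = 0.0125 mA.

I_D = 0.0125 mA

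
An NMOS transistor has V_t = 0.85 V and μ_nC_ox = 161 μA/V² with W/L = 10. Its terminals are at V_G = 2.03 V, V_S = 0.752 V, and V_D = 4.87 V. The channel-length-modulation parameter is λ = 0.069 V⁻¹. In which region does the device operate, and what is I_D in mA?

Saturation; I_D = 0.189 mA

V_GS = V_G − V_S = 2.03 − 0.752 = 1.28 V; V_DS = V_D − V_S = 4.87 − 0.752 = 4.12 V.
k_n = μ_nC_ox · (W/L) = 1.61 mA/V².
V_ov = V_GS − V_t = 1.28 − 0.85 = 0.428 V.
Since V_DS = 4.12 V ≥ V_ov = 0.428 V, the device is in saturation.
I_D = ½ k_n V_ov² (1 + λ V_DS) = 0.5 × 1.61 × 0.428² × (1 + 0.069 × 4.12) = 0.189 mA.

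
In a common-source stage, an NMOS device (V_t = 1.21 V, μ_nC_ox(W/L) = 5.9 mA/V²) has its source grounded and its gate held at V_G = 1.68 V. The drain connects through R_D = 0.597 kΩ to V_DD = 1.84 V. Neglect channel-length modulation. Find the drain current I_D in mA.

V_GS = V_G = 1.68 V, so V_ov = 1.68 − 1.21 = 0.47 V.
Assume saturation: I_D = ½ k_n V_ov² = 0.5 × 5.9 × 0.47² = 0.652 mA, giving V_DS = V_DD − I_D R_D = 1.84 − 0.652 × 0.597 = 1.45 V.
V_DS = 1.45 V ≥ V_ov = 0.47 V, confirming saturation.

I_D = 0.652 mA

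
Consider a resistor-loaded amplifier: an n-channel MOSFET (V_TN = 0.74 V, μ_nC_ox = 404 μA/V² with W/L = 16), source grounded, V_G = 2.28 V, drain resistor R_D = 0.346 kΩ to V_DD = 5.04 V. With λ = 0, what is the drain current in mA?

V_GS = V_G = 2.28 V, so V_ov = 2.28 − 0.74 = 1.54 V.
k_n = μ_nC_ox · (W/L) = 6.464 mA/V².
Assume saturation: I_D = ½ k_n V_ov² = 0.5 × 6.464 × 1.54² = 7.67 mA, giving V_DS = V_DD − I_D R_D = 5.04 − 7.67 × 0.346 = 2.39 V.
V_DS = 2.39 V ≥ V_ov = 1.54 V, confirming saturation.

I_D = 7.67 mA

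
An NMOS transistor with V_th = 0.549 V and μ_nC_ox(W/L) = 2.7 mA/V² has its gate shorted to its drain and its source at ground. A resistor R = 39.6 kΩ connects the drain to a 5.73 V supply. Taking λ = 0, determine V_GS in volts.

V_GS = 0.851 V

With gate tied to drain, V_GS = V_DS ≥ V_GS − V_th, so the device is in saturation.
KCL at the drain: ½ k_n (V_GS − V_th)² = (V_DD − V_GS)/R.
Let x = V_GS − 0.549. Then 53.5 x² + x − 5.181 = 0, giving x = 0.302 V (positive root), so V_GS = 0.851 V.
I_D = (V_DD − V_GS)/R = (5.73 − 0.851) / 39.6 = 0.123 mA.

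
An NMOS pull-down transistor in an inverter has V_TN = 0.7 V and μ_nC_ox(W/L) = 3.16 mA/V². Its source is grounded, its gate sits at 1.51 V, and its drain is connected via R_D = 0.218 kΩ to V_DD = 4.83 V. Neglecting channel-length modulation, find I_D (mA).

V_GS = V_G = 1.51 V, so V_ov = 1.51 − 0.7 = 0.81 V.
Assume saturation: I_D = ½ k_n V_ov² = 0.5 × 3.16 × 0.81² = 1.04 mA, giving V_DS = V_DD − I_D R_D = 4.83 − 1.04 × 0.218 = 4.6 V.
V_DS = 4.6 V ≥ V_ov = 0.81 V, confirming saturation.

I_D = 1.04 mA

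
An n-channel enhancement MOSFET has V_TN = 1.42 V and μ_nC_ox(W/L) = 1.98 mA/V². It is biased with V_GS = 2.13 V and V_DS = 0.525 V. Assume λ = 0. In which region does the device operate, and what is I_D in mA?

V_ov = V_GS − V_TN = 2.13 − 1.42 = 0.71 V.
Since V_DS = 0.525 V < V_ov = 0.71 V, the device is in the triode region.
I_D = k_n [V_ov · V_DS − ½ V_DS²] = 1.98 × [0.71 × 0.525 − 0.5 × 0.525²] = 0.465 mA.

Triode; I_D = 0.465 mA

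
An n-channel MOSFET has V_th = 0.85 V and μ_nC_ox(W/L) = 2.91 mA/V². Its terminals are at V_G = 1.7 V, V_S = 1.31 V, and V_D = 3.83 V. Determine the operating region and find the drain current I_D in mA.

V_GS = V_G − V_S = 1.7 − 1.31 = 0.39 V; V_DS = V_D − V_S = 3.83 − 1.31 = 2.52 V.
V_GS = 0.39 V < V_th = 0.85 V, so the transistor is in cutoff.

Cutoff; I_D = 0 mA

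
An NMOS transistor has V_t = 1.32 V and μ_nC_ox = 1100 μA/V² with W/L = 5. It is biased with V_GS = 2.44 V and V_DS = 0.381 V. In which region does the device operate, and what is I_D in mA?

Triode; I_D = 1.95 mA

k_n = μ_nC_ox · (W/L) = 5.5 mA/V².
V_ov = V_GS − V_t = 2.44 − 1.32 = 1.12 V.
Since V_DS = 0.381 V < V_ov = 1.12 V, the device is in the triode region.
I_D = k_n [V_ov · V_DS − ½ V_DS²] = 5.5 × [1.12 × 0.381 − 0.5 × 0.381²] = 1.95 mA.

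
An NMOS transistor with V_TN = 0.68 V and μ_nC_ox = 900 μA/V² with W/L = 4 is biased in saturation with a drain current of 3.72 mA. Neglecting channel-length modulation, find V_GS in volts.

k_n = μ_nC_ox · (W/L) = 3.6 mA/V².
In saturation I_D = ½ k_n (V_GS − V_TN)², so V_GS − V_TN = √(2 I_D / k_n) = √(2 × 3.72 / 3.6) = 1.44 V.
V_GS = 0.68 + 1.44 = 2.12 V.

V_GS = 2.12 V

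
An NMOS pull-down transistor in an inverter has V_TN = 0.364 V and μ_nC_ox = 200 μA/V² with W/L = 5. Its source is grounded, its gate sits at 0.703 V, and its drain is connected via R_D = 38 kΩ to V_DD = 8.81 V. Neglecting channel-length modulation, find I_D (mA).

V_GS = V_G = 0.703 V, so V_ov = 0.703 − 0.364 = 0.339 V.
k_n = μ_nC_ox · (W/L) = 1 mA/V².
Assume saturation: I_D = ½ k_n V_ov² = 0.5 × 1 × 0.339² = 0.0575 mA, giving V_DS = V_DD − I_D R_D = 8.81 − 0.0575 × 38 = 6.63 V.
V_DS = 6.63 V ≥ V_ov = 0.339 V, confirming saturation.

I_D = 0.0575 mA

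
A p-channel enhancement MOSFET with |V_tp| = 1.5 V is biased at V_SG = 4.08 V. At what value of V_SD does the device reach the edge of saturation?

V_SD,sat = 2.58 V

The boundary between triode and saturation is V_SD = V_SG − |V_tp| = V_ov.
V_ov = 4.08 − 1.5 = 2.58 V.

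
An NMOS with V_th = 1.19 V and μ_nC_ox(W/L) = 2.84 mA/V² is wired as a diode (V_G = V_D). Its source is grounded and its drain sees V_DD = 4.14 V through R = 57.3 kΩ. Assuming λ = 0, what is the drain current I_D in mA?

I_D = 0.0483 mA

With gate tied to drain, V_GS = V_DS ≥ V_GS − V_th, so the device is in saturation.
KCL at the drain: ½ k_n (V_GS − V_th)² = (V_DD − V_GS)/R.
Let x = V_GS − 1.19. Then 81.4 x² + x − 2.95 = 0, giving x = 0.184 V (positive root), so V_GS = 1.37 V.
I_D = (V_DD − V_GS)/R = (4.14 − 1.37) / 57.3 = 0.0483 mA.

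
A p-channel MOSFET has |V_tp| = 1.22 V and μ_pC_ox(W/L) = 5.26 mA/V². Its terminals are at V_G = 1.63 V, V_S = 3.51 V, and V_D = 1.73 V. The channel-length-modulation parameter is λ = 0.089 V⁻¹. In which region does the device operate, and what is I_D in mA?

Saturation; I_D = 1.33 mA

V_SG = V_S − V_G = 3.51 − 1.63 = 1.88 V; V_SD = V_S − V_D = 3.51 − 1.73 = 1.78 V.
V_ov = V_SG − |V_tp| = 1.88 − 1.22 = 0.66 V.
Since V_SD = 1.78 V ≥ V_ov = 0.66 V, the device is in saturation.
I_D = ½ k_p V_ov² (1 + λ V_SD) = 0.5 × 5.26 × 0.66² × (1 + 0.089 × 1.78) = 1.33 mA.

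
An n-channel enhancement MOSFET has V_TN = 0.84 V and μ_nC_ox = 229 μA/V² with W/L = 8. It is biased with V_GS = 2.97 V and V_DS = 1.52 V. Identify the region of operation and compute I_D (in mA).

k_n = μ_nC_ox · (W/L) = 1.832 mA/V².
V_ov = V_GS − V_TN = 2.97 − 0.84 = 2.13 V.
Since V_DS = 1.52 V < V_ov = 2.13 V, the device is in the triode region.
I_D = k_n [V_ov · V_DS − ½ V_DS²] = 1.832 × [2.13 × 1.52 − 0.5 × 1.52²] = 3.81 mA.

Triode; I_D = 3.81 mA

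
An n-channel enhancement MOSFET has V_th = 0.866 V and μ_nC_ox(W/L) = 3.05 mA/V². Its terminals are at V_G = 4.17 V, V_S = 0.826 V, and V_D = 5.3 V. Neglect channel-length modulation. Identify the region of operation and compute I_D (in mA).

Saturation; I_D = 9.36 mA

V_GS = V_G − V_S = 4.17 − 0.826 = 3.34 V; V_DS = V_D − V_S = 5.3 − 0.826 = 4.47 V.
V_ov = V_GS − V_th = 3.34 − 0.866 = 2.48 V.
Since V_DS = 4.47 V ≥ V_ov = 2.48 V, the device is in saturation.
I_D = ½ k_n V_ov² = 0.5 × 3.05 × 2.48² = 9.36 mA.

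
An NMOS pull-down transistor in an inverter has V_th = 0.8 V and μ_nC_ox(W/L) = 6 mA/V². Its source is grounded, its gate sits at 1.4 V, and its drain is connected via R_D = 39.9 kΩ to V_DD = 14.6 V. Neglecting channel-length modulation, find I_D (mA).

I_D = 0.363 mA

V_GS = V_G = 1.4 V, so V_ov = 1.4 − 0.8 = 0.6 V.
Assume saturation: I_D = ½ k_n V_ov² = 0.5 × 6 × 0.6² = 1.08 mA, giving V_DS = V_DD − I_D R_D = 14.6 − 1.08 × 39.9 = -28.5 V.
But -28.5 V < V_ov = 0.6 V, so the device is actually in triode.
In triode I_D = k_n[V_ov V_DS − ½ V_DS²] and I_D = (V_DD − V_DS)/R_D. Equating: 120 V_DS² − 144.6 V_DS + 14.6 = 0, giving V_DS = 0.111 V (the root below V_ov).
I_D = (14.6 − 0.111) / 39.9 = 0.363 mA.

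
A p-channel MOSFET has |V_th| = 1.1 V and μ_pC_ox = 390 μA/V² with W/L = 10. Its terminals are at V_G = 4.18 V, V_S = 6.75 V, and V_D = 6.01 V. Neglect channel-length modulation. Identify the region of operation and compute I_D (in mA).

V_SG = V_S − V_G = 6.75 − 4.18 = 2.57 V; V_SD = V_S − V_D = 6.75 − 6.01 = 0.74 V.
k_p = μ_pC_ox · (W/L) = 3.9 mA/V².
V_ov = V_SG − |V_th| = 2.57 − 1.1 = 1.47 V.
Since V_SD = 0.74 V < V_ov = 1.47 V, the device is in the triode region.
I_D = k_p [V_ov · V_SD − ½ V_SD²] = 3.9 × [1.47 × 0.74 − 0.5 × 0.74²] = 3.17 mA.

Triode; I_D = 3.17 mA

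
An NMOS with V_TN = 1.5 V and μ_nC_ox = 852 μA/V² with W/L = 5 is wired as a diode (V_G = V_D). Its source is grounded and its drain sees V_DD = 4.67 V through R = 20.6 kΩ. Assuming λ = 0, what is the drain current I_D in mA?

I_D = 0.141 mA

With gate tied to drain, V_GS = V_DS ≥ V_GS − V_TN, so the device is in saturation.
k_n = μ_nC_ox · (W/L) = 4.26 mA/V².
KCL at the drain: ½ k_n (V_GS − V_TN)² = (V_DD − V_GS)/R.
Let x = V_GS − 1.5. Then 43.9 x² + x − 3.17 = 0, giving x = 0.258 V (positive root), so V_GS = 1.76 V.
I_D = (V_DD − V_GS)/R = (4.67 − 1.76) / 20.6 = 0.141 mA.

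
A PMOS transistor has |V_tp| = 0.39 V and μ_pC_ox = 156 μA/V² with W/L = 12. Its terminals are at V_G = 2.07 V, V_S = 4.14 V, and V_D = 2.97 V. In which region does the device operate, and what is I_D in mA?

V_SG = V_S − V_G = 4.14 − 2.07 = 2.07 V; V_SD = V_S − V_D = 4.14 − 2.97 = 1.17 V.
k_p = μ_pC_ox · (W/L) = 1.872 mA/V².
V_ov = V_SG − |V_tp| = 2.07 − 0.39 = 1.68 V.
Since V_SD = 1.17 V < V_ov = 1.68 V, the device is in the triode region.
I_D = k_p [V_ov · V_SD − ½ V_SD²] = 1.872 × [1.68 × 1.17 − 0.5 × 1.17²] = 2.4 mA.

Triode; I_D = 2.40 mA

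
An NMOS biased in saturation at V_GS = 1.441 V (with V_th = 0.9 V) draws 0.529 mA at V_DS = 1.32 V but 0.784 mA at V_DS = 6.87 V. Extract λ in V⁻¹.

λ = 0.0981 V⁻¹

With V_GS fixed, I_D ∝ (1 + λ V_DS) in saturation, so I_D2/I_D1 = (1 + λ V_DS2)/(1 + λ V_DS1).
0.784/0.529 = 1.482 = (1 + 6.87 λ)/(1 + 1.32 λ).
Solving: λ (I_D1 V_DS2 − I_D2 V_DS1) = I_D2 − I_D1, so λ = (0.784 − 0.529) / (0.529 × 6.87 − 0.784 × 1.32) = 0.255 / 2.6 = 0.0981 V⁻¹.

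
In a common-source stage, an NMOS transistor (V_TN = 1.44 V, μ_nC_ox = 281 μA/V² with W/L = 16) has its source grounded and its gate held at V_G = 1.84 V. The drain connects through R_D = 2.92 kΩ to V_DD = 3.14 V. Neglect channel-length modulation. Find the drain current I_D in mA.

I_D = 0.360 mA

V_GS = V_G = 1.84 V, so V_ov = 1.84 − 1.44 = 0.4 V.
k_n = μ_nC_ox · (W/L) = 4.496 mA/V².
Assume saturation: I_D = ½ k_n V_ov² = 0.5 × 4.496 × 0.4² = 0.36 mA, giving V_DS = V_DD − I_D R_D = 3.14 − 0.36 × 2.92 = 2.09 V.
V_DS = 2.09 V ≥ V_ov = 0.4 V, confirming saturation.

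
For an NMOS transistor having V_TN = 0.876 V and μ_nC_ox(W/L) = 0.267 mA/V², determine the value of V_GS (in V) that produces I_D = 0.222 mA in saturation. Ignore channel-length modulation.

In saturation I_D = ½ k_n (V_GS − V_TN)², so V_GS − V_TN = √(2 I_D / k_n) = √(2 × 0.222 / 0.267) = 1.29 V.
V_GS = 0.876 + 1.29 = 2.17 V.

V_GS = 2.17 V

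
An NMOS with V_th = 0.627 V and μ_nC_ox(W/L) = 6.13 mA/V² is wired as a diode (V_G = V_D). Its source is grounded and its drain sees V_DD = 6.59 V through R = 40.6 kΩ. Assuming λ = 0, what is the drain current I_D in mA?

With gate tied to drain, V_GS = V_DS ≥ V_GS − V_th, so the device is in saturation.
KCL at the drain: ½ k_n (V_GS − V_th)² = (V_DD − V_GS)/R.
Let x = V_GS − 0.627. Then 124 x² + x − 5.963 = 0, giving x = 0.215 V (positive root), so V_GS = 0.842 V.
I_D = (V_DD − V_GS)/R = (6.59 − 0.842) / 40.6 = 0.142 mA.

I_D = 0.142 mA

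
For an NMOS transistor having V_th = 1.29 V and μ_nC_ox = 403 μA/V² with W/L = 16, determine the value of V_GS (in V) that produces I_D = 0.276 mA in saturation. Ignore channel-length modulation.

k_n = μ_nC_ox · (W/L) = 6.448 mA/V².
In saturation I_D = ½ k_n (V_GS − V_th)², so V_GS − V_th = √(2 I_D / k_n) = √(2 × 0.276 / 6.448) = 0.293 V.
V_GS = 1.29 + 0.293 = 1.58 V.

V_GS = 1.58 V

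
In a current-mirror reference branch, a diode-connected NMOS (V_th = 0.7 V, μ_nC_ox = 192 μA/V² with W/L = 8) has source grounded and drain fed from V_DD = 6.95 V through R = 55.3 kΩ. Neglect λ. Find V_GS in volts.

V_GS = 1.07 V

With gate tied to drain, V_GS = V_DS ≥ V_GS − V_th, so the device is in saturation.
k_n = μ_nC_ox · (W/L) = 1.536 mA/V².
KCL at the drain: ½ k_n (V_GS − V_th)² = (V_DD − V_GS)/R.
Let x = V_GS − 0.7. Then 42.5 x² + x − 6.25 = 0, giving x = 0.372 V (positive root), so V_GS = 1.07 V.
I_D = (V_DD − V_GS)/R = (6.95 − 1.07) / 55.3 = 0.106 mA.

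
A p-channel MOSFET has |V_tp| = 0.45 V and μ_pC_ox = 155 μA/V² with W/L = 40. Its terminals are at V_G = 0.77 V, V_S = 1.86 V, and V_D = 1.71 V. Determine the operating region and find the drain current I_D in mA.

Triode; I_D = 0.525 mA

V_SG = V_S − V_G = 1.86 − 0.77 = 1.09 V; V_SD = V_S − V_D = 1.86 − 1.71 = 0.15 V.
k_p = μ_pC_ox · (W/L) = 6.2 mA/V².
V_ov = V_SG − |V_tp| = 1.09 − 0.45 = 0.64 V.
Since V_SD = 0.15 V < V_ov = 0.64 V, the device is in the triode region.
I_D = k_p [V_ov · V_SD − ½ V_SD²] = 6.2 × [0.64 × 0.15 − 0.5 × 0.15²] = 0.525 mA.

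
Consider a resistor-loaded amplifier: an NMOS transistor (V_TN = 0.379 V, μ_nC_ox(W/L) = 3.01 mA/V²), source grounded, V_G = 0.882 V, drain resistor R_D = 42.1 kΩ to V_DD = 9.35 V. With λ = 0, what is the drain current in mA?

V_GS = V_G = 0.882 V, so V_ov = 0.882 − 0.379 = 0.503 V.
Assume saturation: I_D = ½ k_n V_ov² = 0.5 × 3.01 × 0.503² = 0.381 mA, giving V_DS = V_DD − I_D R_D = 9.35 − 0.381 × 42.1 = -6.68 V.
But -6.68 V < V_ov = 0.503 V, so the device is actually in triode.
In triode I_D = k_n[V_ov V_DS − ½ V_DS²] and I_D = (V_DD − V_DS)/R_D. Equating: 63.4 V_DS² − 64.74 V_DS + 9.35 = 0, giving V_DS = 0.174 V (the root below V_ov).
I_D = (9.35 − 0.174) / 42.1 = 0.218 mA.

I_D = 0.218 mA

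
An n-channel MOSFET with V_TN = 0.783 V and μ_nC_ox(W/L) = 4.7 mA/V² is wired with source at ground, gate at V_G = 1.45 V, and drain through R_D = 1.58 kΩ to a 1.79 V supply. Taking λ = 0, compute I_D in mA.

V_GS = V_G = 1.45 V, so V_ov = 1.45 − 0.783 = 0.667 V.
Assume saturation: I_D = ½ k_n V_ov² = 0.5 × 4.7 × 0.667² = 1.05 mA, giving V_DS = V_DD − I_D R_D = 1.79 − 1.05 × 1.58 = 0.138 V.
But 0.138 V < V_ov = 0.667 V, so the device is actually in triode.
In triode I_D = k_n[V_ov V_DS − ½ V_DS²] and I_D = (V_DD − V_DS)/R_D. Equating: 3.71 V_DS² − 5.953 V_DS + 1.79 = 0, giving V_DS = 0.401 V (the root below V_ov).
I_D = (1.79 − 0.401) / 1.58 = 0.879 mA.

I_D = 0.879 mA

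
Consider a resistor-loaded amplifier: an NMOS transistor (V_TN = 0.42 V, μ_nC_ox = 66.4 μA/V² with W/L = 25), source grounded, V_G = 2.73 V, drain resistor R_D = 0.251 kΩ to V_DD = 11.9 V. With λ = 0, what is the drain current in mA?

V_GS = V_G = 2.73 V, so V_ov = 2.73 − 0.42 = 2.31 V.
k_n = μ_nC_ox · (W/L) = 1.66 mA/V².
Assume saturation: I_D = ½ k_n V_ov² = 0.5 × 1.66 × 2.31² = 4.43 mA, giving V_DS = V_DD − I_D R_D = 11.9 − 4.43 × 0.251 = 10.8 V.
V_DS = 10.8 V ≥ V_ov = 2.31 V, confirming saturation.

I_D = 4.43 mA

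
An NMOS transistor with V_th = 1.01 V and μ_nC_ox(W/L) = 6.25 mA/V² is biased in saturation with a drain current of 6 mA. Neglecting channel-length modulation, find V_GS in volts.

In saturation I_D = ½ k_n (V_GS − V_th)², so V_GS − V_th = √(2 I_D / k_n) = √(2 × 6 / 6.25) = 1.39 V.
V_GS = 1.01 + 1.39 = 2.4 V.

V_GS = 2.40 V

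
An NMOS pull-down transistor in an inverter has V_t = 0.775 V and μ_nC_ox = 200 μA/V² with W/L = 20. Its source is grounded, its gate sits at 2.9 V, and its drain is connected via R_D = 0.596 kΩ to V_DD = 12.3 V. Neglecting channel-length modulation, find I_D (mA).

V_GS = V_G = 2.9 V, so V_ov = 2.9 − 0.775 = 2.12 V.
k_n = μ_nC_ox · (W/L) = 4 mA/V².
Assume saturation: I_D = ½ k_n V_ov² = 0.5 × 4 × 2.12² = 9.03 mA, giving V_DS = V_DD − I_D R_D = 12.3 − 9.03 × 0.596 = 6.92 V.
V_DS = 6.92 V ≥ V_ov = 2.12 V, confirming saturation.

I_D = 9.03 mA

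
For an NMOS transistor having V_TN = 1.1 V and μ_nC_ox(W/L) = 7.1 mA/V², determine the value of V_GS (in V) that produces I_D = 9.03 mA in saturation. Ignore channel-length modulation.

In saturation I_D = ½ k_n (V_GS − V_TN)², so V_GS − V_TN = √(2 I_D / k_n) = √(2 × 9.03 / 7.1) = 1.59 V.
V_GS = 1.1 + 1.59 = 2.69 V.

V_GS = 2.69 V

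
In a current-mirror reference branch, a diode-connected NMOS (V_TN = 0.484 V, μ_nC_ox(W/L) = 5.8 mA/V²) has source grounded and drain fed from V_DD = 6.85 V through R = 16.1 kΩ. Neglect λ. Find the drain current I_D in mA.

I_D = 0.373 mA

With gate tied to drain, V_GS = V_DS ≥ V_GS − V_TN, so the device is in saturation.
KCL at the drain: ½ k_n (V_GS − V_TN)² = (V_DD − V_GS)/R.
Let x = V_GS − 0.484. Then 46.7 x² + x − 6.366 = 0, giving x = 0.359 V (positive root), so V_GS = 0.843 V.
I_D = (V_DD − V_GS)/R = (6.85 − 0.843) / 16.1 = 0.373 mA.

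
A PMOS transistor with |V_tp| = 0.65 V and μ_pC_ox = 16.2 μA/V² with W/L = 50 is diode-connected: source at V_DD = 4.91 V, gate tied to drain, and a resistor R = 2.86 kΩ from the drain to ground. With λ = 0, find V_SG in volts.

With gate tied to drain, V_SG = V_SD ≥ V_SG − |V_tp|, so the device is in saturation.
k_p = μ_pC_ox · (W/L) = 0.81 mA/V².
KCL at the drain: ½ k_p (V_SG − |V_tp|)² = (V_DD − V_SG)/R.
Let x = V_SG − 0.65. Then 1.16 x² + x − 4.26 = 0, giving x = 1.53 V (positive root), so V_SG = 2.18 V.
I_D = (V_DD − V_SG)/R = (4.91 − 2.18) / 2.86 = 0.953 mA.

V_SG = 2.18 V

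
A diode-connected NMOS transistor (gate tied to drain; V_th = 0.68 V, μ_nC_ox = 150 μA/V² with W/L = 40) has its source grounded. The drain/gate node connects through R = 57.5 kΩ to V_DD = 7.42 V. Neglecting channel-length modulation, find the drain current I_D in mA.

I_D = 0.114 mA

With gate tied to drain, V_GS = V_DS ≥ V_GS − V_th, so the device is in saturation.
k_n = μ_nC_ox · (W/L) = 6 mA/V².
KCL at the drain: ½ k_n (V_GS − V_th)² = (V_DD − V_GS)/R.
Let x = V_GS − 0.68. Then 172 x² + x − 6.74 = 0, giving x = 0.195 V (positive root), so V_GS = 0.875 V.
I_D = (V_DD − V_GS)/R = (7.42 − 0.875) / 57.5 = 0.114 mA.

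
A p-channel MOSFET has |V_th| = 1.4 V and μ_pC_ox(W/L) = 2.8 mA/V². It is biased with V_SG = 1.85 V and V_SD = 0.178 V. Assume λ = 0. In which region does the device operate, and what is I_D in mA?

Triode; I_D = 0.180 mA

V_ov = V_SG − |V_th| = 1.85 − 1.4 = 0.45 V.
Since V_SD = 0.178 V < V_ov = 0.45 V, the device is in the triode region.
I_D = k_p [V_ov · V_SD − ½ V_SD²] = 2.8 × [0.45 × 0.178 − 0.5 × 0.178²] = 0.18 mA.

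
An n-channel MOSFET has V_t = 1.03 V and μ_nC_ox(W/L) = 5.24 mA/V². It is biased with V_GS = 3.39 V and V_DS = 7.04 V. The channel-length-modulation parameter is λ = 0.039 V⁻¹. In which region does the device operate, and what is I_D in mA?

Saturation; I_D = 18.6 mA

V_ov = V_GS − V_t = 3.39 − 1.03 = 2.36 V.
Since V_DS = 7.04 V ≥ V_ov = 2.36 V, the device is in saturation.
I_D = ½ k_n V_ov² (1 + λ V_DS) = 0.5 × 5.24 × 2.36² × (1 + 0.039 × 7.04) = 18.6 mA.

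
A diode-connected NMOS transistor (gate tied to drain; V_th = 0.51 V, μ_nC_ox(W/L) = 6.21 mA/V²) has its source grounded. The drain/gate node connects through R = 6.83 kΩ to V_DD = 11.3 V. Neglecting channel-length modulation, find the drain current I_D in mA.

With gate tied to drain, V_GS = V_DS ≥ V_GS − V_th, so the device is in saturation.
KCL at the drain: ½ k_n (V_GS − V_th)² = (V_DD − V_GS)/R.
Let x = V_GS − 0.51. Then 21.2 x² + x − 10.79 = 0, giving x = 0.69 V (positive root), so V_GS = 1.2 V.
I_D = (V_DD − V_GS)/R = (11.3 − 1.2) / 6.83 = 1.48 mA.

I_D = 1.48 mA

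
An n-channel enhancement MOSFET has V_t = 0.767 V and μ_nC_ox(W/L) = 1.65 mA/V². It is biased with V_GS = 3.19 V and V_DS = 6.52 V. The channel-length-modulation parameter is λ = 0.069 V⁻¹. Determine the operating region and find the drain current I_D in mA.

V_ov = V_GS − V_t = 3.19 − 0.767 = 2.42 V.
Since V_DS = 6.52 V ≥ V_ov = 2.42 V, the device is in saturation.
I_D = ½ k_n V_ov² (1 + λ V_DS) = 0.5 × 1.65 × 2.42² × (1 + 0.069 × 6.52) = 7.02 mA.

Saturation; I_D = 7.02 mA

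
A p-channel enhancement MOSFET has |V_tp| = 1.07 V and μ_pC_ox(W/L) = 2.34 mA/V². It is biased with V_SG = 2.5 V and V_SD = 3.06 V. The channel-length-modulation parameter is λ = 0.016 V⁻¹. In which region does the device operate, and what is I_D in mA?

Saturation; I_D = 2.51 mA

V_ov = V_SG − |V_tp| = 2.5 − 1.07 = 1.43 V.
Since V_SD = 3.06 V ≥ V_ov = 1.43 V, the device is in saturation.
I_D = ½ k_p V_ov² (1 + λ V_SD) = 0.5 × 2.34 × 1.43² × (1 + 0.016 × 3.06) = 2.51 mA.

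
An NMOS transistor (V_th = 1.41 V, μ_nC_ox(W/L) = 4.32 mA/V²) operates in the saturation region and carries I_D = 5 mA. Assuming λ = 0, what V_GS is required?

In saturation I_D = ½ k_n (V_GS − V_th)², so V_GS − V_th = √(2 I_D / k_n) = √(2 × 5 / 4.32) = 1.52 V.
V_GS = 1.41 + 1.52 = 2.93 V.

V_GS = 2.93 V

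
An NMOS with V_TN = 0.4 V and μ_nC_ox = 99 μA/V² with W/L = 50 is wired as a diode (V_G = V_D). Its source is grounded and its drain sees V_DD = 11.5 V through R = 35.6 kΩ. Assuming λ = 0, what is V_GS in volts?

With gate tied to drain, V_GS = V_DS ≥ V_GS − V_TN, so the device is in saturation.
k_n = μ_nC_ox · (W/L) = 4.95 mA/V².
KCL at the drain: ½ k_n (V_GS − V_TN)² = (V_DD − V_GS)/R.
Let x = V_GS − 0.4. Then 88.1 x² + x − 11.1 = 0, giving x = 0.349 V (positive root), so V_GS = 0.749 V.
I_D = (V_DD − V_GS)/R = (11.5 − 0.749) / 35.6 = 0.302 mA.

V_GS = 0.749 V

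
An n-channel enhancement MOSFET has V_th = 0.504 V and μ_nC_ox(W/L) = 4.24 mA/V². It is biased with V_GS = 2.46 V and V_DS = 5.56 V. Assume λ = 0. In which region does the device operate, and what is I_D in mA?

V_ov = V_GS − V_th = 2.46 − 0.504 = 1.96 V.
Since V_DS = 5.56 V ≥ V_ov = 1.96 V, the device is in saturation.
I_D = ½ k_n V_ov² = 0.5 × 4.24 × 1.96² = 8.11 mA.

Saturation; I_D = 8.11 mA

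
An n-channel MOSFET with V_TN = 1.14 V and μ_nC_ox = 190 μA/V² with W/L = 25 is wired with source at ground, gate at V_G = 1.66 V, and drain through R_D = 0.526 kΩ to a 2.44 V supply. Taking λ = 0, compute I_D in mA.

I_D = 0.642 mA

V_GS = V_G = 1.66 V, so V_ov = 1.66 − 1.14 = 0.52 V.
k_n = μ_nC_ox · (W/L) = 4.75 mA/V².
Assume saturation: I_D = ½ k_n V_ov² = 0.5 × 4.75 × 0.52² = 0.642 mA, giving V_DS = V_DD − I_D R_D = 2.44 − 0.642 × 0.526 = 2.1 V.
V_DS = 2.1 V ≥ V_ov = 0.52 V, confirming saturation.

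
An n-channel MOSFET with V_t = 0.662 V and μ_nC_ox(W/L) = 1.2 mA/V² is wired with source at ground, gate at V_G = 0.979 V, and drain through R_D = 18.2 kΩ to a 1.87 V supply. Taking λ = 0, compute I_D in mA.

I_D = 0.0603 mA

V_GS = V_G = 0.979 V, so V_ov = 0.979 − 0.662 = 0.317 V.
Assume saturation: I_D = ½ k_n V_ov² = 0.5 × 1.2 × 0.317² = 0.0603 mA, giving V_DS = V_DD − I_D R_D = 1.87 − 0.0603 × 18.2 = 0.773 V.
V_DS = 0.773 V ≥ V_ov = 0.317 V, confirming saturation.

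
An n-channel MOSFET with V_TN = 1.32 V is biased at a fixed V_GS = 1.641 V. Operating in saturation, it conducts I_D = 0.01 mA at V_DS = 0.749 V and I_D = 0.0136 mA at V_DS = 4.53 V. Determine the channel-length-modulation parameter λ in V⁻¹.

λ = 0.103 V⁻¹

With V_GS fixed, I_D ∝ (1 + λ V_DS) in saturation, so I_D2/I_D1 = (1 + λ V_DS2)/(1 + λ V_DS1).
0.0136/0.01 = 1.36 = (1 + 4.53 λ)/(1 + 0.749 λ).
Solving: λ (I_D1 V_DS2 − I_D2 V_DS1) = I_D2 − I_D1, so λ = (0.0136 − 0.01) / (0.01 × 4.53 − 0.0136 × 0.749) = 0.0036 / 0.0351 = 0.103 V⁻¹.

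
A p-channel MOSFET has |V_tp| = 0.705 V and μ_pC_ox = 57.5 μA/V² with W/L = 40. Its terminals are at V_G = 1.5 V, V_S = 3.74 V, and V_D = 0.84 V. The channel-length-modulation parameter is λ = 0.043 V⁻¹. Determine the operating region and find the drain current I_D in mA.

Saturation; I_D = 3.05 mA

V_SG = V_S − V_G = 3.74 − 1.5 = 2.24 V; V_SD = V_S − V_D = 3.74 − 0.84 = 2.9 V.
k_p = μ_pC_ox · (W/L) = 2.3 mA/V².
V_ov = V_SG − |V_tp| = 2.24 − 0.705 = 1.54 V.
Since V_SD = 2.9 V ≥ V_ov = 1.54 V, the device is in saturation.
I_D = ½ k_p V_ov² (1 + λ V_SD) = 0.5 × 2.3 × 1.54² × (1 + 0.043 × 2.9) = 3.05 mA.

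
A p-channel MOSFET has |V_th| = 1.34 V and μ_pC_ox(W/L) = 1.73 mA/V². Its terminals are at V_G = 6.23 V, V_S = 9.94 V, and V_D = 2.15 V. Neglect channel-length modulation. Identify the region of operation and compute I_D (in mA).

V_SG = V_S − V_G = 9.94 − 6.23 = 3.71 V; V_SD = V_S − V_D = 9.94 − 2.15 = 7.79 V.
V_ov = V_SG − |V_th| = 3.71 − 1.34 = 2.37 V.
Since V_SD = 7.79 V ≥ V_ov = 2.37 V, the device is in saturation.
I_D = ½ k_p V_ov² = 0.5 × 1.73 × 2.37² = 4.86 mA.

Saturation; I_D = 4.86 mA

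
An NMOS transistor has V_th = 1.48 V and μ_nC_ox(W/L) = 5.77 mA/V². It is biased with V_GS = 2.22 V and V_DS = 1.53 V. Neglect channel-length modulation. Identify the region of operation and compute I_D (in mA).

Saturation; I_D = 1.58 mA

V_ov = V_GS − V_th = 2.22 − 1.48 = 0.74 V.
Since V_DS = 1.53 V ≥ V_ov = 0.74 V, the device is in saturation.
I_D = ½ k_n V_ov² = 0.5 × 5.77 × 0.74² = 1.58 mA.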